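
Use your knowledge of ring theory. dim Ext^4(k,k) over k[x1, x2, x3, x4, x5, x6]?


C(n,i)=C(6,4)=15


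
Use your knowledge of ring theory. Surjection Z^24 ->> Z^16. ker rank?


rank(ker) = 24-16 = 8


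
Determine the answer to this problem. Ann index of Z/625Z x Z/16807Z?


Exponent = lcm of the cyclic orders; pairwise coprime => product.
5^4*7^5=625*16807=10504375


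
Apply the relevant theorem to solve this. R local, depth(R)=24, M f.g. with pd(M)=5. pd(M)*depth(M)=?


pd+depth=24
depth=24-5=19
pd*depth=5*19=95


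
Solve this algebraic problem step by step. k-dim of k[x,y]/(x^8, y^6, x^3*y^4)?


k[x,y]/I, I = (x^8, y^6, x^3*y^4)
Rect: 8x6=48. Corner: (8-3)x(6-4)=10.
dim = 48-10 = 38


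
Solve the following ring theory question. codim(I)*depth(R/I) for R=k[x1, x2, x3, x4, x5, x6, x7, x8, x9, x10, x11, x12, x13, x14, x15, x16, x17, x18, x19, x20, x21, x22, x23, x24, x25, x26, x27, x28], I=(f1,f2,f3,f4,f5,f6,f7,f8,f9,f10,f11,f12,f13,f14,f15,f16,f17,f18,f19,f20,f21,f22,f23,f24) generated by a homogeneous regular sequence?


codim=24, depth=dim(R/I)=28-24=4
Product=24*4=96


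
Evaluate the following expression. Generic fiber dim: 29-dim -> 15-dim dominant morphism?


dim(fiber)=dim(X)-dim(Y)=29-15=14


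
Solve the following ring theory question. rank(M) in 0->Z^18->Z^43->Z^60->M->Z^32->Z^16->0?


Alt sum=0:
(-1)^0*18 + (-1)^1*43 + (-1)^2*60 + (-1)^3*? + (-1)^4*32 + (-1)^5*16=0
rank(M)=51


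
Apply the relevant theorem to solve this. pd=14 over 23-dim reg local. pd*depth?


pd+depth=23
depth=23-14=9
pd*depth=14*9=126


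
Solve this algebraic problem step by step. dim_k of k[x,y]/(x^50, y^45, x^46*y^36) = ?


k[x,y]/I, I = (x^50, y^45, x^46*y^36)
Rect: 50x45=2250. Corner: (50-46)x(45-36)=36.
dim = 2250-36 = 2214


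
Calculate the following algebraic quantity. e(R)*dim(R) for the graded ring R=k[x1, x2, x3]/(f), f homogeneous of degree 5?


e(R)=deg(f)=5, dim(R)=3-1=2
e*dim=5*2=10


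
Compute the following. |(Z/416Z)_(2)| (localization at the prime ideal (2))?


2-primary part: 416=2^5*13
Size=2^5=32


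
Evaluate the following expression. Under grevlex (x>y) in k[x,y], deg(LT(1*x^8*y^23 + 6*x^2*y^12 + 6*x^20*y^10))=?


LT: 1*x^8*y^23
deg_x=8, deg_y=23
Total=8+23=31


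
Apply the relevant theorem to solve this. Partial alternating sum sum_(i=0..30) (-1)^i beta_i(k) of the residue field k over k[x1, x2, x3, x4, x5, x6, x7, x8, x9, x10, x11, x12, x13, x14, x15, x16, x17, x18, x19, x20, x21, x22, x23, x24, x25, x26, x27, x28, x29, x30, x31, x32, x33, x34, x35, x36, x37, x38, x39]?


Koszul resolution: beta_i(k)=C(n,i), n=39
sum_(i=0..p) (-1)^i C(n,i) = (-1)^p C(n-1,p)
(-1)^30*C(38,30) = (-1)^30*48903492 = 48903492


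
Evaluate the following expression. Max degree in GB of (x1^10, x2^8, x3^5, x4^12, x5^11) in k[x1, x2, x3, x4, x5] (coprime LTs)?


Pure powers, coprime LTs => already GB.
Degrees: 10, 8, 5, 12, 11
Max=12


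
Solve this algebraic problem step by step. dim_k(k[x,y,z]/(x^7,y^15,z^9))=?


Basis: x^iy^jz^k, i<7,j<15,k<9
7*15*9=945


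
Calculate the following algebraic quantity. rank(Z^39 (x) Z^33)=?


rank(M(x)N) = rank(M)*rank(N)
39*33 = 1287


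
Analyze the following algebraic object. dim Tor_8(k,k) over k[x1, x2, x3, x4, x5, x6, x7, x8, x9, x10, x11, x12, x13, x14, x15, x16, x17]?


Koszul: C(n,i)=C(17,8)=24310


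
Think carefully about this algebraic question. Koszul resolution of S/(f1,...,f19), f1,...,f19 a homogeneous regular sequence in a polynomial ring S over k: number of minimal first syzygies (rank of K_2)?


Regular sequence => Koszul complex is the minimal free resolution.
Syz_1 minimally generated by Koszul relations f_i*e_j - f_j*e_i (i<j): mu(Syz_1) = beta_2 = C(m,2) = m(m-1)/2
m=19
19*18/2 = 171


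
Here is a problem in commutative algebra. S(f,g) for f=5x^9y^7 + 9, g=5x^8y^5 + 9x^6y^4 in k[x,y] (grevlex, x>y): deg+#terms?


LT(f)=5x^9y^7, LT(g)=5x^8y^5
lcm(LM)=x^9y^7
S(f,g) (scaled by 25 to clear denominators) = 5*f - 5xy^2*g = -45x^7y^6 + 45
2 terms, deg 13.
13+2=15


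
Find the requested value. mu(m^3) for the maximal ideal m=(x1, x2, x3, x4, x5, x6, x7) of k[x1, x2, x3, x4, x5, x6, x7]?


Graded Nakayama: mu(m^d) = dim_k (m^d/m^(d+1)) = #degree-3 monomials in 7 vars
C(n+d-1,d)=C(9,3)=84


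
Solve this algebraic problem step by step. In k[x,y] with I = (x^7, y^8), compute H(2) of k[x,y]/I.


k[x,y], I = (x^7, y^8), d = 2
Need i < 7 and d-i < 8.
Range: 0 <= i <= 2.
H(2) = 3


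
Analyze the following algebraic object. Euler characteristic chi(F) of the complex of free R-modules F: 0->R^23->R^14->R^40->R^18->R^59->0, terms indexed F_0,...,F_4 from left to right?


chi = sum (-1)^i * rank:
(-1)^0*23=23
(-1)^1*14=-14
(-1)^2*40=40
(-1)^3*18=-18
(-1)^4*59=59
chi=90


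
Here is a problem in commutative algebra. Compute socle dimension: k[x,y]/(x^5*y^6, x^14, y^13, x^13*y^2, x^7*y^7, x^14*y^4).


Socle = ann(m) = span of standard monomials u with x*u, y*u in I (staircase corners).
Redundant generators: x^7*y^7, x^14*y^4
Minimal generators: x^14, x^13*y^2, x^5*y^6, y^13
Corners: x^4y^12, x^12y^5, x^13y
Socle dim=3


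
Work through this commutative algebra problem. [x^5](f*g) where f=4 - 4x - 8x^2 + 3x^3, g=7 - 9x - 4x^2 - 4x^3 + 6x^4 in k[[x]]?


[x^5] = sum a_i*b_j, i+j=5
  -4*6=-24
  -8*-4=32
  3*-4=-12
Sum=-4


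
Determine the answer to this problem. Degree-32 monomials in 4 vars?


C(d+n-1,n-1)=C(35,3)=6545


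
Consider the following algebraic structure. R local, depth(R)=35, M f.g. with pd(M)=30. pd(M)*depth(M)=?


pd+depth=35
depth=35-30=5
pd*depth=30*5=150


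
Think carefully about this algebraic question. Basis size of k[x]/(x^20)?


Basis: 1,x,...,x^19
dim=20


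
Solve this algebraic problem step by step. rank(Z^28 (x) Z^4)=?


rank(M(x)N) = rank(M)*rank(N)
28*4 = 112


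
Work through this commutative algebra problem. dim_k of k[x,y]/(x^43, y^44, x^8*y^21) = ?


k[x,y]/I, I = (x^43, y^44, x^8*y^21)
Rect: 43x44=1892. Corner: (43-8)x(44-21)=805.
dim = 1892-805 = 1087


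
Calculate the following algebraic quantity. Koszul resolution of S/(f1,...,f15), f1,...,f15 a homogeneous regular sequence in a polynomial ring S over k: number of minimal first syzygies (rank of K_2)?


Regular sequence => Koszul complex is the minimal free resolution.
Syz_1 minimally generated by Koszul relations f_i*e_j - f_j*e_i (i<j): mu(Syz_1) = beta_2 = C(m,2) = m(m-1)/2
m=15
15*14/2 = 105


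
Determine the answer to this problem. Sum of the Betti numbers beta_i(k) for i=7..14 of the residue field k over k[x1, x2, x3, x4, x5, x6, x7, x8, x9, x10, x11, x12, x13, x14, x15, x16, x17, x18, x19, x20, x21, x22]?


Koszul resolution: beta_i(k)=C(n,i), n=22
C(22,7)=170544, C(22,8)=319770, C(22,9)=497420, C(22,10)=646646, C(22,11)=705432, C(22,12)=646646, C(22,13)=497420, C(22,14)=319770
Sum=3803648


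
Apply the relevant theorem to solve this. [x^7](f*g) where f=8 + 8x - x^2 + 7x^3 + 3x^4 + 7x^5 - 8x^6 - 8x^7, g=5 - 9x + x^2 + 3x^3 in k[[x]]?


[x^7] = sum a_i*b_j, i+j=7
  3*3=9
  7*1=7
  -8*-9=72
  -8*5=-40
Sum=48


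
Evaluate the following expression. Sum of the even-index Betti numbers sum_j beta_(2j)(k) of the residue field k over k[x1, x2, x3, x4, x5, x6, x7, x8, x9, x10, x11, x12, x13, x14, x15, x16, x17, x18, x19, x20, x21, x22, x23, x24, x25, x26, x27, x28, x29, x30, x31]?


Koszul resolution: beta_i(k)=C(n,i), n=31
sum_even C(31,i) = 2^(n-1) = 2^30 = 1073741824


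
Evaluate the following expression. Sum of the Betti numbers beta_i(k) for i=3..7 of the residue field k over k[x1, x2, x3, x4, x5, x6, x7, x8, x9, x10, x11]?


Koszul resolution: beta_i(k)=C(n,i), n=11
C(11,3)=165, C(11,4)=330, C(11,5)=462, C(11,6)=462, C(11,7)=330
Sum=1749


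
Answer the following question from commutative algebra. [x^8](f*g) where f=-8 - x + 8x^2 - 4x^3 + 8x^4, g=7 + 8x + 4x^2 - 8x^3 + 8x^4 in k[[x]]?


[x^8] = sum a_i*b_j, i+j=8
  8*8=64
Sum=64


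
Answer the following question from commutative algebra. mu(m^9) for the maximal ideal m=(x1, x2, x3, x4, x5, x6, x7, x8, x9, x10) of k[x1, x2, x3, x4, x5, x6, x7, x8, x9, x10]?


Graded Nakayama: mu(m^d) = dim_k (m^d/m^(d+1)) = #degree-9 monomials in 10 vars
C(n+d-1,d)=C(18,9)=48620


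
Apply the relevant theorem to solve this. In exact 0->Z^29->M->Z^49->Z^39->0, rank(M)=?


Alt sum=0:
(-1)^0*29 + (-1)^1*? + (-1)^2*49 + (-1)^3*39=0
rank(M)=39


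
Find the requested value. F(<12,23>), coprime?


gcd(12,23)=1 => F=ab-a-b=12*23-12-23=276-35=241


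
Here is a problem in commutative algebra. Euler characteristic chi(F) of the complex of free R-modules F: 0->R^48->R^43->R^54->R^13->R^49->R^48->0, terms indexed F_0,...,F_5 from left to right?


chi = sum (-1)^i * rank:
(-1)^0*48=48
(-1)^1*43=-43
(-1)^2*54=54
(-1)^3*13=-13
(-1)^4*49=49
(-1)^5*48=-48
chi=47


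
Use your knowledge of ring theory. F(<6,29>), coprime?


gcd(6,29)=1 => F=ab-a-b=6*29-6-29=174-35=139


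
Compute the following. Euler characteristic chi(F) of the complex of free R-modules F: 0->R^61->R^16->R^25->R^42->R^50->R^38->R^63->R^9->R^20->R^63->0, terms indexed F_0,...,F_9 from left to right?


chi = sum (-1)^i * rank:
(-1)^0*61=61
(-1)^1*16=-16
(-1)^2*25=25
(-1)^3*42=-42
(-1)^4*50=50
(-1)^5*38=-38
(-1)^6*63=63
(-1)^7*9=-9
(-1)^8*20=20
(-1)^9*63=-63
chi=51


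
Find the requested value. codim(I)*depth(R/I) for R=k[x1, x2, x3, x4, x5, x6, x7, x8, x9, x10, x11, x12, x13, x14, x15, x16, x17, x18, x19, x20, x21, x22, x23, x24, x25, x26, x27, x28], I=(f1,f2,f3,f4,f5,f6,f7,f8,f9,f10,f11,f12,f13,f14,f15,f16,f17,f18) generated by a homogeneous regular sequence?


codim=18, depth=dim(R/I)=28-18=10
Product=18*10=180


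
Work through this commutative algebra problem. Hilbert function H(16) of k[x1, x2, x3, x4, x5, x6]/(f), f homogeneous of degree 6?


C(21,5)-C(15,5)=20349-3003=17346


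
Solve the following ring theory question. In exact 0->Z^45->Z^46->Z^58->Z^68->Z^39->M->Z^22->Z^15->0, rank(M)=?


Alt sum=0:
(-1)^0*45 + (-1)^1*46 + (-1)^2*58 + (-1)^3*68 + (-1)^4*39 + (-1)^5*? + (-1)^6*22 + (-1)^7*15=0
rank(M)=35


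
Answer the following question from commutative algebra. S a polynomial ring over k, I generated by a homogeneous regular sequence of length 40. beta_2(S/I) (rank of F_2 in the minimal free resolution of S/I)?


Regular sequence => Koszul complex is the minimal free resolution.
Syz_1 minimally generated by Koszul relations f_i*e_j - f_j*e_i (i<j): mu(Syz_1) = beta_2 = C(m,2) = m(m-1)/2
m=40
40*39/2 = 780


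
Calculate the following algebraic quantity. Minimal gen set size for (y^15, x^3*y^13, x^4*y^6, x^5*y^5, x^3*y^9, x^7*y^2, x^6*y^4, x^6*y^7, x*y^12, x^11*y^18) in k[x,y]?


Remove redundant (divisible by others).
x^3*y^13 redundant.
x^11*y^18 redundant.
x^6*y^7 redundant.
Min: x^7*y^2, x^6*y^4, x^5*y^5, x^4*y^6, x^3*y^9, x*y^12, y^15
Count=7


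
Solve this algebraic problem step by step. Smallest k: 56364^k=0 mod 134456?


56364^k mod 134456:
k=1: 56364
k=2: 108584
k=3: 60368
k=4: 38416
k=5: 0
First zero at k = 5


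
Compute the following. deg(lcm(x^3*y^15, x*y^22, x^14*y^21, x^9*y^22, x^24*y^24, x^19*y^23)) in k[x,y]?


lcm = componentwise max:
x: max(3,1,14,9,24,19)=24
y: max(15,22,21,22,24,23)=24
Total=24+24=48


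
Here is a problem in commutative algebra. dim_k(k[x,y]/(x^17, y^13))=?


Basis: x^i*y^j, i<17, j<13
17*13=221


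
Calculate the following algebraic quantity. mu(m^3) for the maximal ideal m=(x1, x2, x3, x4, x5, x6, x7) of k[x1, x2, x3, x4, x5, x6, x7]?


Graded Nakayama: mu(m^d) = dim_k (m^d/m^(d+1)) = #degree-3 monomials in 7 vars
C(n+d-1,d)=C(9,3)=84


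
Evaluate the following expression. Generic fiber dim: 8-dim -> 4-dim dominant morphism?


dim(fiber)=dim(X)-dim(Y)=8-4=4


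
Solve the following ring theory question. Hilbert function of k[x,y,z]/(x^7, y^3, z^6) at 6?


Need i<7, j<3, k<6 with i+j+k=6.
For each i, j ranges over max(0,6-i-5)..min(2,6-i):
  i=0: j in [1,2] -> 2
  i=1: j in [0,2] -> 3
  i=2: j in [0,2] -> 3
  i=3: j in [0,2] -> 3
  i=4: j in [0,2] -> 3
  i=5: j in [0,1] -> 2
  i=6: j in [0,0] -> 1
H(6) = 2+3+3+3+3+2+1 = 17


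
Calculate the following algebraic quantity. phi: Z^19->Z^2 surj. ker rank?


rank(ker) = 19-2 = 17


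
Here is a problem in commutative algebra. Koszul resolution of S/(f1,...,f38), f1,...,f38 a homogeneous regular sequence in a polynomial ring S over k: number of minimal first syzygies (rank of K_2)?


Regular sequence => Koszul complex is the minimal free resolution.
Syz_1 minimally generated by Koszul relations f_i*e_j - f_j*e_i (i<j): mu(Syz_1) = beta_2 = C(m,2) = m(m-1)/2
m=38
38*37/2 = 703


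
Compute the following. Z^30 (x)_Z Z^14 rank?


rank(M(x)N) = rank(M)*rank(N)
30*14 = 420


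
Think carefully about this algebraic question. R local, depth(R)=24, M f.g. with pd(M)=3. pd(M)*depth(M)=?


pd+depth=24
depth=24-3=21
pd*depth=3*21=63


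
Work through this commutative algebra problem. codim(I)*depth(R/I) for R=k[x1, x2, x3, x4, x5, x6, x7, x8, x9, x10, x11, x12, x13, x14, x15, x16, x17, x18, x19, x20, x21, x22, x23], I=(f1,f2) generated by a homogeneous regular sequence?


codim=2, depth=dim(R/I)=23-2=21
Product=2*21=42


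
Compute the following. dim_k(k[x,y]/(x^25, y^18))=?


Basis: x^i*y^j, i<25, j<18
25*18=450


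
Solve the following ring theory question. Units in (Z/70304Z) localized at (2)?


Local ring = Z/32Z.
phi(32) = 2^4*(2-1) = 16


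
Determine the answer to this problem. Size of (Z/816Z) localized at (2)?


2-primary part: 816=2^4*51
Size=2^4=16


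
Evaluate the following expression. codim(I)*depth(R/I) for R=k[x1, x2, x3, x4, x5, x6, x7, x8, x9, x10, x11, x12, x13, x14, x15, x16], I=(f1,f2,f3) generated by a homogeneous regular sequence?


codim=3, depth=dim(R/I)=16-3=13
Product=3*13=39


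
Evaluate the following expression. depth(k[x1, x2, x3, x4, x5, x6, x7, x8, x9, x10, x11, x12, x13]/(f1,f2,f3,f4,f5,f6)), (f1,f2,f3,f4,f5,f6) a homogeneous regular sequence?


depth(R)=13
depth(R/I)=13-6=7


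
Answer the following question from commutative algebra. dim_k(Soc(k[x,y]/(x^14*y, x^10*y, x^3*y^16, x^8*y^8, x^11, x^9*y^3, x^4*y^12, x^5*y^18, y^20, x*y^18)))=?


Socle = ann(m) = span of standard monomials u with x*u, y*u in I (staircase corners).
Redundant generators: x^14*y, x^5*y^18
Minimal generators: x^11, x^10*y, x^9*y^3, x^8*y^8, x^4*y^12, x^3*y^16, x*y^18, y^20
Corners: y^19, x^2y^17, x^3y^15, x^7y^11, x^8y^7, x^9y^2, x^10
Socle dim=7


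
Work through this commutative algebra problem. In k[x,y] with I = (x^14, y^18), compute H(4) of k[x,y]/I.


k[x,y], I = (x^14, y^18), d = 4
Need i < 14 and d-i < 18.
Range: 0 <= i <= 4.
H(4) = 5


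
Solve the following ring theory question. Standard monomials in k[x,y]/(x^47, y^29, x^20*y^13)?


k[x,y]/I, I = (x^47, y^29, x^20*y^13)
Rect: 47x29=1363. Corner: (47-20)x(29-13)=432.
dim = 1363-432 = 931


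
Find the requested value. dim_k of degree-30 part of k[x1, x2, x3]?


C(d+n-1,n-1)=C(32,2)=496


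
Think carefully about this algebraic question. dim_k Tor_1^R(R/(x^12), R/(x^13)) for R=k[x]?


Tor_1(R/I,R/J)=(I cap J)/IJ=(x^13)/(x^25)
dim=25-13=min(12,13)=12


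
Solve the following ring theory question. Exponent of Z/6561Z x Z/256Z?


Exponent = lcm of the cyclic orders; pairwise coprime => product.
3^8*2^8=6561*256=1679616


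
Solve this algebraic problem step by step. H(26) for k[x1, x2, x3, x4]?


C(d+n-1,n-1)=C(29,3)=3654


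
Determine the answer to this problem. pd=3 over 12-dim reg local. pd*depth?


pd+depth=12
depth=12-3=9
pd*depth=3*9=27


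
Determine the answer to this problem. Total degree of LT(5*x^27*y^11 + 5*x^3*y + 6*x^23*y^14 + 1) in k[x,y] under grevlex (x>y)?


LT: 5*x^27*y^11
deg_x=27, deg_y=11
Total=27+11=38


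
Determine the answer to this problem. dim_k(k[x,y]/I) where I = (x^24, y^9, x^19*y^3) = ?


k[x,y]/I, I = (x^24, y^9, x^19*y^3)
Rect: 24x9=216. Corner: (24-19)x(9-3)=30.
dim = 216-30 = 186


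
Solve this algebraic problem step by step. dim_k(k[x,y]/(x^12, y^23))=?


Basis: x^i*y^j, i<12, j<23
12*23=276


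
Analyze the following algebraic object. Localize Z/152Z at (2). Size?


2-primary part: 152=2^3*19
Size=2^3=8


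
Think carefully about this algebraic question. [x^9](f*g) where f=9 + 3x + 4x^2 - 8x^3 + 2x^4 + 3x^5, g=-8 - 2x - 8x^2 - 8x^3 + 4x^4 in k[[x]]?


[x^9] = sum a_i*b_j, i+j=9
  3*4=12
Sum=12


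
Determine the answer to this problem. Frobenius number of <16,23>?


gcd(16,23)=1 => F=ab-a-b=16*23-16-23=368-39=329


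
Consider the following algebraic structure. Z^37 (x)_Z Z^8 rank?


rank(M(x)N) = rank(M)*rank(N)
37*8 = 296


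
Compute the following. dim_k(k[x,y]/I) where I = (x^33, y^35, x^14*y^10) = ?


k[x,y]/I, I = (x^33, y^35, x^14*y^10)
Rect: 33x35=1155. Corner: (33-14)x(35-10)=475.
dim = 1155-475 = 680


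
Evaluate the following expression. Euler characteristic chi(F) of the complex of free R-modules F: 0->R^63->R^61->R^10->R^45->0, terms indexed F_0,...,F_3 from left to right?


chi = sum (-1)^i * rank:
(-1)^0*63=63
(-1)^1*61=-61
(-1)^2*10=10
(-1)^3*45=-45
chi=-33


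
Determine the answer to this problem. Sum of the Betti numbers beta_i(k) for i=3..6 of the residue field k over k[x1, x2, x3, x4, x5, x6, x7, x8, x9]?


Koszul resolution: beta_i(k)=C(n,i), n=9
C(9,3)=84, C(9,4)=126, C(9,5)=126, C(9,6)=84
Sum=420


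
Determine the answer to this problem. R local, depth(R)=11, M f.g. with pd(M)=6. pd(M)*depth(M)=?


pd+depth=11
depth=11-6=5
pd*depth=6*5=30


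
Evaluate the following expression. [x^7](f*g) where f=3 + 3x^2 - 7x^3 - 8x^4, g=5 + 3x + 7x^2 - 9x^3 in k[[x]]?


[x^7] = sum a_i*b_j, i+j=7
  -8*-9=72
Sum=72


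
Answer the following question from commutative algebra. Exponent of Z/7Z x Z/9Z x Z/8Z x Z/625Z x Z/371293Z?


Exponent = lcm of the cyclic orders; pairwise coprime => product.
7^1*3^2*2^3*5^4*13^5=7*9*8*625*371293=116957295000


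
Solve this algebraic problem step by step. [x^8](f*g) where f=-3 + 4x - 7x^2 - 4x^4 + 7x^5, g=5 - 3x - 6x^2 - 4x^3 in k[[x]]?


[x^8] = sum a_i*b_j, i+j=8
  7*-4=-28
Sum=-28


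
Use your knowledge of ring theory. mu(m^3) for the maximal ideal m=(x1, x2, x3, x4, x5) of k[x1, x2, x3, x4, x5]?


Graded Nakayama: mu(m^d) = dim_k (m^d/m^(d+1)) = #degree-3 monomials in 5 vars
C(n+d-1,d)=C(7,3)=35


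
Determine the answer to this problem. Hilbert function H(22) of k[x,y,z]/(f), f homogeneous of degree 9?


C(24,2)-C(15,2)=276-105=171


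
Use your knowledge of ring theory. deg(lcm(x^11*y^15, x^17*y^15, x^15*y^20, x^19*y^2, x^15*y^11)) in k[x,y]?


lcm = componentwise max:
x: max(11,17,15,19,15)=19
y: max(15,15,20,2,11)=20
Total=19+20=39


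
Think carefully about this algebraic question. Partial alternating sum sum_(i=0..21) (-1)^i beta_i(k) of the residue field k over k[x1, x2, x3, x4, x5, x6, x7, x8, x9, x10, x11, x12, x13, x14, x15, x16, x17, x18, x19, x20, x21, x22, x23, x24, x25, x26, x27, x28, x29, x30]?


Koszul resolution: beta_i(k)=C(n,i), n=30
sum_(i=0..p) (-1)^i C(n,i) = (-1)^p C(n-1,p)
(-1)^21*C(29,21) = (-1)^21*4292145 = -4292145


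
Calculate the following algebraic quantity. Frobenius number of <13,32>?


gcd(13,32)=1 => F=ab-a-b=13*32-13-32=416-45=371


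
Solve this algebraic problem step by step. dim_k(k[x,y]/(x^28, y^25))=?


Basis: x^i*y^j, i<28, j<25
28*25=700


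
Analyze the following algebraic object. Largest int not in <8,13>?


gcd(8,13)=1 => F=ab-a-b=8*13-8-13=104-21=83


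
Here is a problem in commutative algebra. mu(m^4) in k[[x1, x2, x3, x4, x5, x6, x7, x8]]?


C(n+d-1,d)=C(11,4)=330


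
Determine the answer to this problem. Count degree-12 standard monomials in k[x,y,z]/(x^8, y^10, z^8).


Need i<8, j<10, k<8 with i+j+k=12.
For each i, j ranges over max(0,12-i-7)..min(9,12-i):
  i=0: j in [5,9] -> 5
  i=1: j in [4,9] -> 6
  i=2: j in [3,9] -> 7
  i=3: j in [2,9] -> 8
  i=4: j in [1,8] -> 8
  i=5: j in [0,7] -> 8
  i=6: j in [0,6] -> 7
  i=7: j in [0,5] -> 6
H(12) = 5+6+7+8+8+8+7+6 = 55


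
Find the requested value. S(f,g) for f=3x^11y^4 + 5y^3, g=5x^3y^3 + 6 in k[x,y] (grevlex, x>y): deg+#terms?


LT(f)=3x^11y^4, LT(g)=5x^3y^3
lcm(LM)=x^11y^4
S(f,g) (scaled by 15 to clear denominators) = 5*f - 3x^8y*g = -18x^8y + 25y^3
2 terms, deg 9.
9+2=11


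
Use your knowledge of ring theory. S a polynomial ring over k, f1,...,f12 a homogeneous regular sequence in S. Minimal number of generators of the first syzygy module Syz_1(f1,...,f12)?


Regular sequence => Koszul complex is the minimal free resolution.
Syz_1 minimally generated by Koszul relations f_i*e_j - f_j*e_i (i<j): mu(Syz_1) = beta_2 = C(m,2) = m(m-1)/2
m=12
12*11/2 = 66


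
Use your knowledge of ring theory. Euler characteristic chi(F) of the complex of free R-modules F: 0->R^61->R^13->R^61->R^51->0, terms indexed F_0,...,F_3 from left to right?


chi = sum (-1)^i * rank:
(-1)^0*61=61
(-1)^1*13=-13
(-1)^2*61=61
(-1)^3*51=-51
chi=58


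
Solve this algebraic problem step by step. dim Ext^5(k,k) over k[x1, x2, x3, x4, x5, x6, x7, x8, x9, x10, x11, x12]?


C(n,i)=C(12,5)=792


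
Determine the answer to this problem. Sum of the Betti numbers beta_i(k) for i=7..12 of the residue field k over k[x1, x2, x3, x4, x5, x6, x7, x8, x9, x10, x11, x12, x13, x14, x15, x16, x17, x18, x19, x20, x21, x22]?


Koszul resolution: beta_i(k)=C(n,i), n=22
C(22,7)=170544, C(22,8)=319770, C(22,9)=497420, C(22,10)=646646, C(22,11)=705432, C(22,12)=646646
Sum=2986458


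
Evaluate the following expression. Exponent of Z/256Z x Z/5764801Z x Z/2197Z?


Exponent = lcm of the cyclic orders; pairwise coprime => product.
2^8*7^8*13^3=256*5764801*2197=3242308556032


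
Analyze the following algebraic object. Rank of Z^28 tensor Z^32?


rank(M(x)N) = rank(M)*rank(N)
28*32 = 896


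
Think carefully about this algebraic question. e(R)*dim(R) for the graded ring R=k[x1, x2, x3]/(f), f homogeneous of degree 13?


e(R)=deg(f)=13, dim(R)=3-1=2
e*dim=13*2=26


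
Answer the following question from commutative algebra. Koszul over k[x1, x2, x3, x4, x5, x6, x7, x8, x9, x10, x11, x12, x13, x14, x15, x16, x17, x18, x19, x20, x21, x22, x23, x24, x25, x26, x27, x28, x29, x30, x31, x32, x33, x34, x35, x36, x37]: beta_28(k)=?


C(n,i)=C(37,28)=124403620


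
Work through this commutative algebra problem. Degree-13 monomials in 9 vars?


C(d+n-1,n-1)=C(21,8)=203490


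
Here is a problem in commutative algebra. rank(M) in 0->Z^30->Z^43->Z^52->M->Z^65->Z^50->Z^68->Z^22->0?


Alt sum=0:
(-1)^0*30 + (-1)^1*43 + (-1)^2*52 + (-1)^3*? + (-1)^4*65 + (-1)^5*50 + (-1)^6*68 + (-1)^7*22=0
rank(M)=100


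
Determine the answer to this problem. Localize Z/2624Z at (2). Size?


2-primary part: 2624=2^6*41
Size=2^6=64


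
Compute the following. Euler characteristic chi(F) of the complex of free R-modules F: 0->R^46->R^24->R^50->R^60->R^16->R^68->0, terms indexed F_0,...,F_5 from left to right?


chi = sum (-1)^i * rank:
(-1)^0*46=46
(-1)^1*24=-24
(-1)^2*50=50
(-1)^3*60=-60
(-1)^4*16=16
(-1)^5*68=-68
chi=-40


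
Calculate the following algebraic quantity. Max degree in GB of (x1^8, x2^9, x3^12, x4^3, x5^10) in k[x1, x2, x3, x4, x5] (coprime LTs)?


Pure powers, coprime LTs => already GB.
Degrees: 8, 9, 12, 3, 10
Max=12


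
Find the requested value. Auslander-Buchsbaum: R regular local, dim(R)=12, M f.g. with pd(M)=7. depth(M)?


pd+depth=depth(R)=12
depth=12-7=5


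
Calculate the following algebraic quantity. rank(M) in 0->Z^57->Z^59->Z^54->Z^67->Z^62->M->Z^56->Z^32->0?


Alt sum=0:
(-1)^0*57 + (-1)^1*59 + (-1)^2*54 + (-1)^3*67 + (-1)^4*62 + (-1)^5*? + (-1)^6*56 + (-1)^7*32=0
rank(M)=71


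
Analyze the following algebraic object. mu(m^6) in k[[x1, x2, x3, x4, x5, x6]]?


C(n+d-1,d)=C(11,6)=462


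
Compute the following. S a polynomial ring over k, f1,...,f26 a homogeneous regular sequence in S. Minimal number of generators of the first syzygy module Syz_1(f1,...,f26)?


Regular sequence => Koszul complex is the minimal free resolution.
Syz_1 minimally generated by Koszul relations f_i*e_j - f_j*e_i (i<j): mu(Syz_1) = beta_2 = C(m,2) = m(m-1)/2
m=26
26*25/2 = 325


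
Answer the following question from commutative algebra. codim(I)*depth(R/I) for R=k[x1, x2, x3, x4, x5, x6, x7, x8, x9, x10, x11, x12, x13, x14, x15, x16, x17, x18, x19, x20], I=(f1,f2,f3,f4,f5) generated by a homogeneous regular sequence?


codim=5, depth=dim(R/I)=20-5=15
Product=5*15=75


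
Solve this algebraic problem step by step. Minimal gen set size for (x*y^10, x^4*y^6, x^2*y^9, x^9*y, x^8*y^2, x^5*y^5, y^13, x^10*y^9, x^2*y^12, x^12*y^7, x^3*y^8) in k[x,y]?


Remove redundant (divisible by others).
x^2*y^12 redundant.
x^10*y^9 redundant.
x^12*y^7 redundant.
Min: x^9*y, x^8*y^2, x^5*y^5, x^4*y^6, x^3*y^8, x^2*y^9, x*y^10, y^13
Count=8


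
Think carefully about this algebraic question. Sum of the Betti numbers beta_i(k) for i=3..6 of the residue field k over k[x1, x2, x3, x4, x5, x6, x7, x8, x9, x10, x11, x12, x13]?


Koszul resolution: beta_i(k)=C(n,i), n=13
C(13,3)=286, C(13,4)=715, C(13,5)=1287, C(13,6)=1716
Sum=4004


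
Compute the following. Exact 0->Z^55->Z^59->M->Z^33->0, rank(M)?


Alt sum=0:
(-1)^0*55 + (-1)^1*59 + (-1)^2*? + (-1)^3*33=0
rank(M)=37


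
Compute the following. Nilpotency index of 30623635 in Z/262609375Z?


30623635^k mod 262609375:
k=1: 30623635
k=2: 55456975
k=3: 120307250
k=4: 174072500
k=5: 52521875
k=6: 0
First zero at k = 6


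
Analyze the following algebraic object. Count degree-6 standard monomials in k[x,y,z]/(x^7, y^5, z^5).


Need i<7, j<5, k<5 with i+j+k=6.
For each i, j ranges over max(0,6-i-4)..min(4,6-i):
  i=0: j in [2,4] -> 3
  i=1: j in [1,4] -> 4
  i=2: j in [0,4] -> 5
  i=3: j in [0,3] -> 4
  i=4: j in [0,2] -> 3
  i=5: j in [0,1] -> 2
  i=6: j in [0,0] -> 1
H(6) = 3+4+5+4+3+2+1 = 22


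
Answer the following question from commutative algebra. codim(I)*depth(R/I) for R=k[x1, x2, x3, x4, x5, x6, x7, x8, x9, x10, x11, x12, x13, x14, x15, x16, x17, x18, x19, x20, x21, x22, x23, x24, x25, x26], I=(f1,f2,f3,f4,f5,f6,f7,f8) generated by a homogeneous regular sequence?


codim=8, depth=dim(R/I)=26-8=18
Product=8*18=144


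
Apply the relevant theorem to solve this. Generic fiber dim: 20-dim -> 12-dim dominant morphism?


dim(fiber)=dim(X)-dim(Y)=20-12=8


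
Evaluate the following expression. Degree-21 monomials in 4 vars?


C(d+n-1,n-1)=C(24,3)=2024


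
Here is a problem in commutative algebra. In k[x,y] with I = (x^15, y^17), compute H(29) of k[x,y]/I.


k[x,y], I = (x^15, y^17), d = 29
Need i < 15 and d-i < 17.
Range: 13 <= i <= 14.
H(29) = 2


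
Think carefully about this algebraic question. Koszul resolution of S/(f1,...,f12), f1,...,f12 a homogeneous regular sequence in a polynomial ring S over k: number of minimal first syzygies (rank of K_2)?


Regular sequence => Koszul complex is the minimal free resolution.
Syz_1 minimally generated by Koszul relations f_i*e_j - f_j*e_i (i<j): mu(Syz_1) = beta_2 = C(m,2) = m(m-1)/2
m=12
12*11/2 = 66


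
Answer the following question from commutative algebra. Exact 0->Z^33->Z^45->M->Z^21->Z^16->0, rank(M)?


Alt sum=0:
(-1)^0*33 + (-1)^1*45 + (-1)^2*? + (-1)^3*21 + (-1)^4*16=0
rank(M)=17


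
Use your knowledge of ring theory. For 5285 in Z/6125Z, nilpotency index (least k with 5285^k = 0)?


5285^k mod 6125:
k=1: 5285
k=2: 1225
k=3: 0
First zero at k = 3


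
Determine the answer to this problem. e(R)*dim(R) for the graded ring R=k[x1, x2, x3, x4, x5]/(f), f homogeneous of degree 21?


e(R)=deg(f)=21, dim(R)=5-1=4
e*dim=21*4=84


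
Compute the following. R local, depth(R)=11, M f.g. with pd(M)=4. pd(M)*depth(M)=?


pd+depth=11
depth=11-4=7
pd*depth=4*7=28


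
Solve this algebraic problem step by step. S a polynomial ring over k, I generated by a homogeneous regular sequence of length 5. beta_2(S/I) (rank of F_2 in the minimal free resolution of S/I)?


Regular sequence => Koszul complex is the minimal free resolution.
Syz_1 minimally generated by Koszul relations f_i*e_j - f_j*e_i (i<j): mu(Syz_1) = beta_2 = C(m,2) = m(m-1)/2
m=5
5*4/2 = 10


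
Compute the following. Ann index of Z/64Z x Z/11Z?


Exponent = lcm of the cyclic orders; pairwise coprime => product.
2^6*11^1=64*11=704


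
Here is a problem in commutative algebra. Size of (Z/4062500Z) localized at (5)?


5-primary part: 4062500=5^7*52
Size=5^7=78125


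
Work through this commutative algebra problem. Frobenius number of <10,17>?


gcd(10,17)=1 => F=ab-a-b=10*17-10-17=170-27=143


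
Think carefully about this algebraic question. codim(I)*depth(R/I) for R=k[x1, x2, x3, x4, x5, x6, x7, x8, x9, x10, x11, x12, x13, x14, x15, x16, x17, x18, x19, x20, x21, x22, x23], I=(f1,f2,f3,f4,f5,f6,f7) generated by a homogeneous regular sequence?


codim=7, depth=dim(R/I)=23-7=16
Product=7*16=112


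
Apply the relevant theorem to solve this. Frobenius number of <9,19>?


gcd(9,19)=1 => F=ab-a-b=9*19-9-19=171-28=143


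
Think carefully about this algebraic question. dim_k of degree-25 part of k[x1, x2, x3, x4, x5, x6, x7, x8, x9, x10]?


C(d+n-1,n-1)=C(34,9)=52451256


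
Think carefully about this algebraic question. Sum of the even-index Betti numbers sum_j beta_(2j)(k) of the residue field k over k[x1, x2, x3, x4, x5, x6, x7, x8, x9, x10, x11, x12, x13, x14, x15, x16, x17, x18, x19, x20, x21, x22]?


Koszul resolution: beta_i(k)=C(n,i), n=22
sum_even C(22,i) = 2^(n-1) = 2^21 = 2097152


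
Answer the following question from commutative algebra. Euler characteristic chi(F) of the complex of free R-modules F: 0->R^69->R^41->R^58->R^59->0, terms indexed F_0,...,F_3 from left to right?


chi = sum (-1)^i * rank:
(-1)^0*69=69
(-1)^1*41=-41
(-1)^2*58=58
(-1)^3*59=-59
chi=27


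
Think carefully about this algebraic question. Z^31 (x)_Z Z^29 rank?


rank(M(x)N) = rank(M)*rank(N)
31*29 = 899


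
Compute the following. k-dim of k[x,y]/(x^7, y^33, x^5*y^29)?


k[x,y]/I, I = (x^7, y^33, x^5*y^29)
Rect: 7x33=231. Corner: (7-5)x(33-29)=8.
dim = 231-8 = 223


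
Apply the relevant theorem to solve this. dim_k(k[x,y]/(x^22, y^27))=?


Basis: x^i*y^j, i<22, j<27
22*27=594


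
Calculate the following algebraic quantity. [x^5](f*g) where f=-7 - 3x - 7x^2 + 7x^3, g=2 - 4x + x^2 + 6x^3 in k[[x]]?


[x^5] = sum a_i*b_j, i+j=5
  -7*6=-42
  7*1=7
Sum=-35


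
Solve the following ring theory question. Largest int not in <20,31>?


gcd(20,31)=1 => F=ab-a-b=20*31-20-31=620-51=569


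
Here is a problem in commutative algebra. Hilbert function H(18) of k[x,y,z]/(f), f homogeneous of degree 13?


C(20,2)-C(7,2)=190-21=169


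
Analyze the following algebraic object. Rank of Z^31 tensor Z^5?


rank(M(x)N) = rank(M)*rank(N)
31*5 = 155


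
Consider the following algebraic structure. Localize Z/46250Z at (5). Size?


5-primary part: 46250=5^4*74
Size=5^4=625


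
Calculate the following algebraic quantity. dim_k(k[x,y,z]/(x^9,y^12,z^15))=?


Basis: x^iy^jz^k, i<9,j<12,k<15
9*12*15=1620


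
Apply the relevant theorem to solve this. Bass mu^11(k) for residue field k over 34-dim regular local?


C(n,i)=C(34,11)=286097760


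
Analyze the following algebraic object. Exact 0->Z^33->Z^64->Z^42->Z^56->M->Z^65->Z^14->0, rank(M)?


Alt sum=0:
(-1)^0*33 + (-1)^1*64 + (-1)^2*42 + (-1)^3*56 + (-1)^4*? + (-1)^5*65 + (-1)^6*14=0
rank(M)=96


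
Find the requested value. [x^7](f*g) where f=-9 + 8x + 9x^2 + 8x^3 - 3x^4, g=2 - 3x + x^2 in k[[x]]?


[x^7] = sum a_i*b_j, i+j=7
Sum=0


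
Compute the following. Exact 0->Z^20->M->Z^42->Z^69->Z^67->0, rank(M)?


Alt sum=0:
(-1)^0*20 + (-1)^1*? + (-1)^2*42 + (-1)^3*69 + (-1)^4*67=0
rank(M)=60


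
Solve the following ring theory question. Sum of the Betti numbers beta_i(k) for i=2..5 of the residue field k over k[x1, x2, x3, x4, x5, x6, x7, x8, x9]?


Koszul resolution: beta_i(k)=C(n,i), n=9
C(9,2)=36, C(9,3)=84, C(9,4)=126, C(9,5)=126
Sum=372


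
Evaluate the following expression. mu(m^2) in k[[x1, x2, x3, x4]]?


C(n+d-1,d)=C(5,2)=10


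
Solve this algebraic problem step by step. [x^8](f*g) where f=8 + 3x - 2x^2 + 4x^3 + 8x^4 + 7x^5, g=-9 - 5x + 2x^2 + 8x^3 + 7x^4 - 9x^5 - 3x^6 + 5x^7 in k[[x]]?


[x^8] = sum a_i*b_j, i+j=8
  3*5=15
  -2*-3=6
  4*-9=-36
  8*7=56
  7*8=56
Sum=97


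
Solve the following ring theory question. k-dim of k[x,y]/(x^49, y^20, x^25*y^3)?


k[x,y]/I, I = (x^49, y^20, x^25*y^3)
Rect: 49x20=980. Corner: (49-25)x(20-3)=408.
dim = 980-408 = 572


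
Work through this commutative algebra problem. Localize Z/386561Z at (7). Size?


7-primary part: 386561=7^5*23
Size=7^5=16807


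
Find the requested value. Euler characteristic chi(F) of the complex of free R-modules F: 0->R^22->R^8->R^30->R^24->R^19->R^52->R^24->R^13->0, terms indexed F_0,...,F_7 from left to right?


chi = sum (-1)^i * rank:
(-1)^0*22=22
(-1)^1*8=-8
(-1)^2*30=30
(-1)^3*24=-24
(-1)^4*19=19
(-1)^5*52=-52
(-1)^6*24=24
(-1)^7*13=-13
chi=-2


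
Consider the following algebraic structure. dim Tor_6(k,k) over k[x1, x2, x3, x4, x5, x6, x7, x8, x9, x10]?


Koszul: C(n,i)=C(10,6)=210


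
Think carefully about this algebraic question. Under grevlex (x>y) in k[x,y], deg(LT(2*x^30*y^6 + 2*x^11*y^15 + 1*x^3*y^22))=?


LT: 2*x^30*y^6
deg_x=30, deg_y=6
Total=30+6=36


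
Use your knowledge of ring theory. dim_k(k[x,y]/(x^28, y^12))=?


Basis: x^i*y^j, i<28, j<12
28*12=336


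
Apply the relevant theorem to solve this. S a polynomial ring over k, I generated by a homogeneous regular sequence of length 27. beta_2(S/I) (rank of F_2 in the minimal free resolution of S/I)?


Regular sequence => Koszul complex is the minimal free resolution.
Syz_1 minimally generated by Koszul relations f_i*e_j - f_j*e_i (i<j): mu(Syz_1) = beta_2 = C(m,2) = m(m-1)/2
m=27
27*26/2 = 351


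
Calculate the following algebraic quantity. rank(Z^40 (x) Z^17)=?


rank(M(x)N) = rank(M)*rank(N)
40*17 = 680


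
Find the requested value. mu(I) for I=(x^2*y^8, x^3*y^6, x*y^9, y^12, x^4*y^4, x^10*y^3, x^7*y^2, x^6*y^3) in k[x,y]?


Remove redundant (divisible by others).
x^10*y^3 redundant.
Min: x^7*y^2, x^6*y^3, x^4*y^4, x^3*y^6, x^2*y^8, x*y^9, y^12
Count=7


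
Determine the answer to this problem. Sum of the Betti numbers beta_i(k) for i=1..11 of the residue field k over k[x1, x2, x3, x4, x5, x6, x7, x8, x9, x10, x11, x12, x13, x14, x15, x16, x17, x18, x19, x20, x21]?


Koszul resolution: beta_i(k)=C(n,i), n=21
C(21,1)=21, C(21,2)=210, C(21,3)=1330, C(21,4)=5985, C(21,5)=20349, C(21,6)=54264, C(21,7)=116280, C(21,8)=203490, C(21,9)=293930, C(21,10)=352716, C(21,11)=352716
Sum=1401291


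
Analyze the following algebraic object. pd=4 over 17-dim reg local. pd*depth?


pd+depth=17
depth=17-4=13
pd*depth=4*13=52


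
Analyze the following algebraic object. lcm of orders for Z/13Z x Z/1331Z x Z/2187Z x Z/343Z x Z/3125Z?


Exponent = lcm of the cyclic orders; pairwise coprime => product.
13^1*11^3*3^7*7^3*5^5=13*1331*2187*343*3125=40561530384375


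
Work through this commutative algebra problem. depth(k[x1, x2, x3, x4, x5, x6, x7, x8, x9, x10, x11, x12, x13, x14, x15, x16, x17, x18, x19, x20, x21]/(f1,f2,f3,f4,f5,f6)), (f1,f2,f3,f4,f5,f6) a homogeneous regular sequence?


depth(R)=21
depth(R/I)=21-6=15


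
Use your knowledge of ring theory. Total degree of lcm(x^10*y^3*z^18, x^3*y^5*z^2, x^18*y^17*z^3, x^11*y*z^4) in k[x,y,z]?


lcm = componentwise max:
x: max(10,3,18,11)=18
y: max(3,5,17,1)=17
z: max(18,2,3,4)=18
Total=18+17+18=53


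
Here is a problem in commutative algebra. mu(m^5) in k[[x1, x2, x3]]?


C(n+d-1,d)=C(7,5)=21


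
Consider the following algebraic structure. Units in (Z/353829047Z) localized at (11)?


Local ring = Z/161051Z.
phi(161051) = 11^4*(11-1) = 146410


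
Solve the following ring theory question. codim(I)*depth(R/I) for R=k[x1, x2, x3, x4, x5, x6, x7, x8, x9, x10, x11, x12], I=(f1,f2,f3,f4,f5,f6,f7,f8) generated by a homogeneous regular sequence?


codim=8, depth=dim(R/I)=12-8=4
Product=8*4=32


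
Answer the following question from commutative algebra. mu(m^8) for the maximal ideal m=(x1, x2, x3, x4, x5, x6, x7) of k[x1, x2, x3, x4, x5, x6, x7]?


Graded Nakayama: mu(m^d) = dim_k (m^d/m^(d+1)) = #degree-8 monomials in 7 vars
C(n+d-1,d)=C(14,8)=3003


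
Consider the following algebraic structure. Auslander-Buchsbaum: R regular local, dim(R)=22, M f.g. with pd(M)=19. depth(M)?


pd+depth=depth(R)=22
depth=22-19=3


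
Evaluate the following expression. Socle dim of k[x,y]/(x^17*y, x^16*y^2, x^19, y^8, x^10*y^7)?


Socle = ann(m) = span of standard monomials u with x*u, y*u in I (staircase corners).
Minimal generators: x^19, x^17*y, x^16*y^2, x^10*y^7, y^8
Corners: x^9y^7, x^15y^6, x^16y, x^18
Socle dim=4


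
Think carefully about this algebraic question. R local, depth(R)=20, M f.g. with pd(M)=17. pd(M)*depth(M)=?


pd+depth=20
depth=20-17=3
pd*depth=17*3=51


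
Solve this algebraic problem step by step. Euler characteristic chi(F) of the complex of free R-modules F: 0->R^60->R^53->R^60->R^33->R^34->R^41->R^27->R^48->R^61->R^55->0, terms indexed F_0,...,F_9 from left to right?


chi = sum (-1)^i * rank:
(-1)^0*60=60
(-1)^1*53=-53
(-1)^2*60=60
(-1)^3*33=-33
(-1)^4*34=34
(-1)^5*41=-41
(-1)^6*27=27
(-1)^7*48=-48
(-1)^8*61=61
(-1)^9*55=-55
chi=12


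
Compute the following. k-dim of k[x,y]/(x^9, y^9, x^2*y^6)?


k[x,y]/I, I = (x^9, y^9, x^2*y^6)
Rect: 9x9=81. Corner: (9-2)x(9-6)=21.
dim = 81-21 = 60


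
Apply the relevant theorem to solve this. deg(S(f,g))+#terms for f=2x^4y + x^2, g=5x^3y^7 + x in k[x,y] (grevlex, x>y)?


LT(f)=2x^4y, LT(g)=5x^3y^7
lcm(LM)=x^4y^7
S(f,g) (scaled by 10 to clear denominators) = 5y^6*f - 2x*g = 5x^2y^6 - 2x^2
2 terms, deg 8.
8+2=10


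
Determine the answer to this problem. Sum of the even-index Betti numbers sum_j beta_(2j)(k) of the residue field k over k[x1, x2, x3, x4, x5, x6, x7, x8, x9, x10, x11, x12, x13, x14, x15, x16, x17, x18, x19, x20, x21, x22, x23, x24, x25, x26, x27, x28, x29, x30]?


Koszul resolution: beta_i(k)=C(n,i), n=30
sum_even C(30,i) = 2^(n-1) = 2^29 = 536870912


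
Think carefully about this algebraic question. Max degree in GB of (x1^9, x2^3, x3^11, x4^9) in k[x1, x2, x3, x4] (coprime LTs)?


Pure powers, coprime LTs => already GB.
Degrees: 9, 3, 11, 9
Max=11


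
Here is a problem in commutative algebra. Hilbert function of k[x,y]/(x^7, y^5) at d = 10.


k[x,y], I = (x^7, y^5), d = 10
Need i < 7 and d-i < 5.
Range: 6 <= i <= 6.
H(10) = 1


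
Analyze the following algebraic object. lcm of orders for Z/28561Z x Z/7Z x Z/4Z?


Exponent = lcm of the cyclic orders; pairwise coprime => product.
13^4*7^1*2^2=28561*7*4=799708


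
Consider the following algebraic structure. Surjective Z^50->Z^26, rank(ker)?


rank(ker) = 50-26 = 24


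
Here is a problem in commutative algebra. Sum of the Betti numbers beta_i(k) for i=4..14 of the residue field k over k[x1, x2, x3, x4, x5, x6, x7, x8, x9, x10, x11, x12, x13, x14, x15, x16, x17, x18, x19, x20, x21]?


Koszul resolution: beta_i(k)=C(n,i), n=21
C(21,4)=5985, C(21,5)=20349, C(21,6)=54264, C(21,7)=116280, C(21,8)=203490, C(21,9)=293930, C(21,10)=352716, C(21,11)=352716, C(21,12)=293930, C(21,13)=203490, C(21,14)=116280
Sum=2013430


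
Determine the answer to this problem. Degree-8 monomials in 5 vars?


C(d+n-1,n-1)=C(12,4)=495
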